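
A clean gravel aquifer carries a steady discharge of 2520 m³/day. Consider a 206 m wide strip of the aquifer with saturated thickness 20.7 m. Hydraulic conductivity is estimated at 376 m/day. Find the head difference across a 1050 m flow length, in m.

1.65

Cross-sectional area A = 206 × 20.7 = 4264 m².
From Q = K·A·i, i = Q / (K·A) = 2520 / (376.0 × 4264) = 0.001572.
Head loss Δh = i · L = 0.001572 × 1050 = 1.650 m.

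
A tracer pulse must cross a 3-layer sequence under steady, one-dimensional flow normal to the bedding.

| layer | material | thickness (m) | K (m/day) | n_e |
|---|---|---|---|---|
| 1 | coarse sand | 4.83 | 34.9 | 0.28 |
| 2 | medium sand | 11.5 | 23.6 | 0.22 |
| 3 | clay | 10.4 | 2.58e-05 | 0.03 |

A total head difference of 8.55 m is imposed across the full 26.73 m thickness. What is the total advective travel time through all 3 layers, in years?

With flow normal to the layers, continuity requires the same specific discharge q through every layer.
Σ(b_i/K_i) = 4.83/34.9 + 11.5/23.6 + 10.4/2.58e-05 = 4.031e+05 d.
q = Δh / Σ(b_i/K_i) = 8.55 / 4.031e+05 = 2.121e-05 m/day.
In each layer the seepage velocity is v_i = q/n_i, so the layer transit time is t_i = b_i·n_i / q:
  layer 1 (coarse sand): t_1 = 4.83 × 0.28 / 2.121e-05 = 63761 d
  layer 2 (medium sand): t_2 = 11.5 × 0.22 / 2.121e-05 = 1.193e+05 d
  layer 3 (clay): t_3 = 10.4 × 0.03 / 2.121e-05 = 14710 d
Total t = Σ t_i = 1.978e+05 days = 541.4 years.

541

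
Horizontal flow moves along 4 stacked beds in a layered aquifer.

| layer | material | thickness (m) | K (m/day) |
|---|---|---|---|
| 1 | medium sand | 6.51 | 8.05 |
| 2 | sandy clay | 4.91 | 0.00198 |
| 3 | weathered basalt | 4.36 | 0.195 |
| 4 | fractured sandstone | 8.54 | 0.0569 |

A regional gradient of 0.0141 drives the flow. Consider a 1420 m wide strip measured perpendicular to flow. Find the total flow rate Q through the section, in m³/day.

1080

Flow is parallel to layering, so each bed carries its own Darcy discharge and the transmissivities add.
Σ(K_i·b_i) = 8.05×6.51 + 0.00198×4.91 + 0.195×4.36 + 0.0569×8.54 = 53.75 m²/day.
Hydraulic gradient i = 0.0141.
Q = Σ(K_i·b_i) · W · i = 53.75 × 1420 × 0.01410 = 1076 m³/day.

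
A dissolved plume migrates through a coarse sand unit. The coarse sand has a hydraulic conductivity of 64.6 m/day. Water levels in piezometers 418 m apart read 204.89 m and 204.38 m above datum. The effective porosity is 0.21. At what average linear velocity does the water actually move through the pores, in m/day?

Hydraulic gradient i = (204.89 − 204.38) / 418 = 0.51 / 418 = 0.001220.
Darcy flux q = K · i = 64.60 × 0.001220 = 0.07882 m/day.
Seepage velocity v = q / n_e = 0.07882 / 0.21 = 0.3753 m/day.

0.375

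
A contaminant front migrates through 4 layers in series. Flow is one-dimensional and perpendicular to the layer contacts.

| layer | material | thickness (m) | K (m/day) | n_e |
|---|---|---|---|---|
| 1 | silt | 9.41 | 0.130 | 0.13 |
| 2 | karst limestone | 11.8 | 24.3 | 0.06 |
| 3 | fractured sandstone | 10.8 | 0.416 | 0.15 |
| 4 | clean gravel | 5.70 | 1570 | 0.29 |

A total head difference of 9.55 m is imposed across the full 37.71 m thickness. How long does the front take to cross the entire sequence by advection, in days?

With flow normal to the layers, continuity requires the same specific discharge q through every layer.
Σ(b_i/K_i) = 9.41/0.130 + 11.8/24.3 + 10.8/0.416 + 5.70/1570 = 98.84 d.
q = Δh / Σ(b_i/K_i) = 9.55 / 98.84 = 0.09663 m/day.
In each layer the seepage velocity is v_i = q/n_i, so the layer transit time is t_i = b_i·n_i / q:
  layer 1 (silt): t_1 = 9.41 × 0.13 / 0.09663 = 12.66 d
  layer 2 (karst limestone): t_2 = 11.8 × 0.06 / 0.09663 = 7.327 d
  layer 3 (fractured sandstone): t_3 = 10.8 × 0.15 / 0.09663 = 16.77 d
  layer 4 (clean gravel): t_4 = 5.70 × 0.29 / 0.09663 = 17.11 d
Total t = Σ t_i = 53.86 days.

53.9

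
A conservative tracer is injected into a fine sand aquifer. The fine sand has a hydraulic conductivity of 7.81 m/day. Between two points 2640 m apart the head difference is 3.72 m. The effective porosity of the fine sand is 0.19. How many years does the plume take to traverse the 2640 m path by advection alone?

125

Hydraulic gradient i = Δh / L = 3.72 / 2640 = 0.001409.
Darcy flux q = K · i = 7.810 × 0.001409 = 0.01100 m/day.
Seepage velocity v = q / n_e = 0.01100 / 0.19 = 0.05792 m/day.
Travel time t = L / v = 2640 / 0.05792 = 45579 days = 124.8 years.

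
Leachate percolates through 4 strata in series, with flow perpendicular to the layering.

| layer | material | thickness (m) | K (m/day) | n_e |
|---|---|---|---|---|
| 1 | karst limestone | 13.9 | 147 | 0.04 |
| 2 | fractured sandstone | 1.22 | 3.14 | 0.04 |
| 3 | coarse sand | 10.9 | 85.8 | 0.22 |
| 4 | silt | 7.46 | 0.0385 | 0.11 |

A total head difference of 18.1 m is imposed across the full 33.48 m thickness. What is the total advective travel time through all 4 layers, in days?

41.1

With flow normal to the layers, continuity requires the same specific discharge q through every layer.
Σ(b_i/K_i) = 13.9/147 + 1.22/3.14 + 10.9/85.8 + 7.46/0.0385 = 194.4 d.
q = Δh / Σ(b_i/K_i) = 18.1 / 194.4 = 0.09312 m/day.
In each layer the seepage velocity is v_i = q/n_i, so the layer transit time is t_i = b_i·n_i / q:
  layer 1 (karst limestone): t_1 = 13.9 × 0.04 / 0.09312 = 5.971 d
  layer 2 (fractured sandstone): t_2 = 1.22 × 0.04 / 0.09312 = 0.5241 d
  layer 3 (coarse sand): t_3 = 10.9 × 0.22 / 0.09312 = 25.75 d
  layer 4 (silt): t_4 = 7.46 × 0.11 / 0.09312 = 8.812 d
Total t = Σ t_i = 41.06 days.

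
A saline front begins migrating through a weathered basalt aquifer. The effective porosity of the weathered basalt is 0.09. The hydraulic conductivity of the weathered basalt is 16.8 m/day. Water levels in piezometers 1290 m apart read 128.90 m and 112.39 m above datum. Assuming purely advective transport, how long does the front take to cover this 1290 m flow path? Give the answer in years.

1.48

Hydraulic gradient i = (128.90 − 112.39) / 1290 = 16.51 / 1290 = 0.01280.
Darcy flux q = K · i = 16.80 × 0.01280 = 0.2150 m/day.
Seepage velocity v = q / n_e = 0.2150 / 0.09 = 2.389 m/day.
Travel time t = L / v = 1290 / 2.389 = 540.0 days = 1.478 years.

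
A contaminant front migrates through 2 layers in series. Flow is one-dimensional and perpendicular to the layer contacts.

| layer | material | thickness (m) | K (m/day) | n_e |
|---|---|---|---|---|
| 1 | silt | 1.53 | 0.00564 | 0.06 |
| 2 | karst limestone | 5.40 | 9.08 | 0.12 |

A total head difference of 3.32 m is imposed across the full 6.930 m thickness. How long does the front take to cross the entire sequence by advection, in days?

60.6

With flow normal to the layers, continuity requires the same specific discharge q through every layer.
Σ(b_i/K_i) = 1.53/0.00564 + 5.40/9.08 = 271.9 d.
q = Δh / Σ(b_i/K_i) = 3.32 / 271.9 = 0.01221 m/day.
In each layer the seepage velocity is v_i = q/n_i, so the layer transit time is t_i = b_i·n_i / q:
  layer 1 (silt): t_1 = 1.53 × 0.06 / 0.01221 = 7.517 d
  layer 2 (karst limestone): t_2 = 5.40 × 0.12 / 0.01221 = 53.06 d
Total t = Σ t_i = 60.58 days.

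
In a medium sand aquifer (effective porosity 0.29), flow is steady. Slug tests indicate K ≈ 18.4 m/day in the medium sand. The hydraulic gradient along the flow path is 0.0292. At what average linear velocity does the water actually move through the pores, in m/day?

Hydraulic gradient i = 0.0292.
Darcy flux q = K · i = 18.40 × 0.02920 = 0.5373 m/day.
Seepage velocity v = q / n_e = 0.5373 / 0.29 = 1.853 m/day.

1.85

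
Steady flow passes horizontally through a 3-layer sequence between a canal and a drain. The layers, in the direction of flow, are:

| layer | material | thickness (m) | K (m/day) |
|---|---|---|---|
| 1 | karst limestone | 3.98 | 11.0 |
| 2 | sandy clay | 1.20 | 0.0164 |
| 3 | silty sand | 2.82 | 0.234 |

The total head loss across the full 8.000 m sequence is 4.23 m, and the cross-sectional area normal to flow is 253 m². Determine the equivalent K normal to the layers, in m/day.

0.0935

Flow is perpendicular to layering, so the layers act in series and the equivalent K is the thickness-weighted harmonic mean.
Total thickness L = 3.98 + 1.20 + 2.82 = 8.000 m.
Σ(b_i/K_i) = 3.98/11.0 + 1.20/0.0164 + 2.82/0.234 = 85.58 d.
K_eq = L / Σ(b_i/K_i) = 8.000 / 85.58 = 0.09348 m/day.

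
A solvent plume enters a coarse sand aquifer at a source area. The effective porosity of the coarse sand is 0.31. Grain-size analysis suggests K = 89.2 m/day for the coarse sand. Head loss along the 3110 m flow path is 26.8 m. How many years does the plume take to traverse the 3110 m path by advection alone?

Hydraulic gradient i = Δh / L = 26.8 / 3110 = 0.008617.
Darcy flux q = K · i = 89.20 × 0.008617 = 0.7687 m/day.
Seepage velocity v = q / n_e = 0.7687 / 0.31 = 2.480 m/day.
Travel time t = L / v = 3110 / 2.480 = 1254 days = 3.434 years.

3.43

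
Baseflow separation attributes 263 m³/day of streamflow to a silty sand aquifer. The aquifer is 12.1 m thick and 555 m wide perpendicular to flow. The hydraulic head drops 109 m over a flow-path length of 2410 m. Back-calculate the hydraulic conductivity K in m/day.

0.866

Cross-sectional area A = 555 × 12.1 = 6716 m².
Hydraulic gradient i = Δh / L = 109 / 2410 = 0.04523.
From Q = K·A·i, K = Q / (A·i) = 263 / (6716 × 0.04523) = 0.8659 m/day.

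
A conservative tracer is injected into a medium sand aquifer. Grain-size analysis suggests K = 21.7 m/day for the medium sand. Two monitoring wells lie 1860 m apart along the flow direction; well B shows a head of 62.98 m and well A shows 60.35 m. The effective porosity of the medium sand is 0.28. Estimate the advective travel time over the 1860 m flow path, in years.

Hydraulic gradient i = (62.98 − 60.35) / 1860 = 2.63 / 1860 = 0.001414.
Darcy flux q = K · i = 21.70 × 0.001414 = 0.03068 m/day.
Seepage velocity v = q / n_e = 0.03068 / 0.28 = 0.1096 m/day.
Travel time t = L / v = 1860 / 0.1096 = 16973 days = 46.47 years.

46.5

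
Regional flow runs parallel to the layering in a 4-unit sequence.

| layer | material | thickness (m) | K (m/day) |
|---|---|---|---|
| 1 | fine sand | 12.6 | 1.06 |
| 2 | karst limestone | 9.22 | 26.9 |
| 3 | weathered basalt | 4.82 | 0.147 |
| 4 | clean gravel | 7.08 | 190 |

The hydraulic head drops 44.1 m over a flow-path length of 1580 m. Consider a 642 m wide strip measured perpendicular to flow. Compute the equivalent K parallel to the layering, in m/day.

47.7

Flow is parallel to layering, so each bed carries its own Darcy discharge and the transmissivities add.
Σ(K_i·b_i) = 1.06×12.6 + 26.9×9.22 + 0.147×4.82 + 190×7.08 = 1607 m²/day.
Total thickness b = 33.72 m, so K_eq = Σ(K_i·b_i)/b = 47.67 m/day.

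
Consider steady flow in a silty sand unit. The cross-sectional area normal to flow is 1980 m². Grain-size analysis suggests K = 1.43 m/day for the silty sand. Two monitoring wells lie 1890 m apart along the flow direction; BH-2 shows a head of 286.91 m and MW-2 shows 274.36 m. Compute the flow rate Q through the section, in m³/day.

Hydraulic gradient i = (286.91 − 274.36) / 1890 = 12.55 / 1890 = 0.006640.
Darcy's law: Q = K · A · i = 1.430 × 1980 × 0.006640 = 18.80 m³/day.

18.8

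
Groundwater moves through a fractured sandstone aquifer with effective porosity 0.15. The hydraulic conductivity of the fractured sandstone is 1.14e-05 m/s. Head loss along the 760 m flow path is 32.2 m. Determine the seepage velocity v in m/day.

0.278

Convert K: 1.14e-05 m/s × 86400 = 0.9850 m/day.
Hydraulic gradient i = Δh / L = 32.2 / 760 = 0.04237.
Darcy flux q = K · i = 0.9850 × 0.04237 = 0.04173 m/day.
Seepage velocity v = q / n_e = 0.04173 / 0.15 = 0.2782 m/day.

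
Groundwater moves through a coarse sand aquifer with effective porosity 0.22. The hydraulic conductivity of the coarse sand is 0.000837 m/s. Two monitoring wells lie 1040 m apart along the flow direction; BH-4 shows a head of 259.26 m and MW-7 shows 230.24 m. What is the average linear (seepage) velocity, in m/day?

9.17

Convert K: 0.000837 m/s × 86400 = 72.32 m/day.
Hydraulic gradient i = (259.26 − 230.24) / 1040 = 29.02 / 1040 = 0.02790.
Darcy flux q = K · i = 72.32 × 0.02790 = 2.018 m/day.
Seepage velocity v = q / n_e = 2.018 / 0.22 = 9.172 m/day.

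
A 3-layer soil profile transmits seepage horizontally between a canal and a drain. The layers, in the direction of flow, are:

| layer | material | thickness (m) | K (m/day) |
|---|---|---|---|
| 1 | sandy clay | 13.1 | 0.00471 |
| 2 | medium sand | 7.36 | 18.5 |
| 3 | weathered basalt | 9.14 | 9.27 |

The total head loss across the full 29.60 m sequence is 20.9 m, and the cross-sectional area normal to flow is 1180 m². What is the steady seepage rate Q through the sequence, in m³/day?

8.86

Flow is perpendicular to layering, so the layers act in series and the equivalent K is the thickness-weighted harmonic mean.
Total thickness L = 13.1 + 7.36 + 9.14 = 29.60 m.
Σ(b_i/K_i) = 13.1/0.00471 + 7.36/18.5 + 9.14/9.27 = 2783 d.
K_eq = L / Σ(b_i/K_i) = 29.60 / 2783 = 0.01064 m/day.
Q = K_eq · A · (Δh/L) = 0.01064 × 1180 × (20.9/29.60) = 8.863 m³/day.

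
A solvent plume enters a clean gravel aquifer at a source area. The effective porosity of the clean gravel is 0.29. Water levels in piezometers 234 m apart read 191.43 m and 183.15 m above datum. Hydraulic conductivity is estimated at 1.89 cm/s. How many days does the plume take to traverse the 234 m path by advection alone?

Convert K: 1.89 cm/s × 864 = 1633 m/day.
Hydraulic gradient i = (191.43 − 183.15) / 234 = 8.28 / 234 = 0.03538.
Darcy flux q = K · i = 1633 × 0.03538 = 57.78 m/day.
Seepage velocity v = q / n_e = 57.78 / 0.29 = 199.2 m/day.
Travel time t = L / v = 234 / 199.2 = 1.174 days.

1.17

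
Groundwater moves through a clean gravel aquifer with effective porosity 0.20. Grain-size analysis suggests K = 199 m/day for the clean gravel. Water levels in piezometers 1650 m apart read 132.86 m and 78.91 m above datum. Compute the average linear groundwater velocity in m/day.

32.5

Hydraulic gradient i = (132.86 − 78.91) / 1650 = 53.95 / 1650 = 0.03270.
Darcy flux q = K · i = 199.0 × 0.03270 = 6.507 m/day.
Seepage velocity v = q / n_e = 6.507 / 0.20 = 32.53 m/day.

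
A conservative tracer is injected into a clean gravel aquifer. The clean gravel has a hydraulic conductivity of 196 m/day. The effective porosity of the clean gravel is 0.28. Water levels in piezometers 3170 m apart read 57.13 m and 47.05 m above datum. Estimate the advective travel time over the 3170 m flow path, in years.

Hydraulic gradient i = (57.13 − 47.05) / 3170 = 10.08 / 3170 = 0.003180.
Darcy flux q = K · i = 196.0 × 0.003180 = 0.6232 m/day.
Seepage velocity v = q / n_e = 0.6232 / 0.28 = 2.226 m/day.
Travel time t = L / v = 3170 / 2.226 = 1424 days = 3.899 years.

3.90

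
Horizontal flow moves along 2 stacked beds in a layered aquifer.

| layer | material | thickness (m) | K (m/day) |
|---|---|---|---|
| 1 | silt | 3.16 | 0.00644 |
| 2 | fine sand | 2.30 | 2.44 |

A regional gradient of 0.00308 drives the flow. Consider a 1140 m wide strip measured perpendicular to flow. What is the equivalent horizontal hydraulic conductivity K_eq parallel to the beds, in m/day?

1.03

Flow is parallel to layering, so each bed carries its own Darcy discharge and the transmissivities add.
Σ(K_i·b_i) = 0.00644×3.16 + 2.44×2.30 = 5.632 m²/day.
Total thickness b = 5.460 m, so K_eq = Σ(K_i·b_i)/b = 1.032 m/day.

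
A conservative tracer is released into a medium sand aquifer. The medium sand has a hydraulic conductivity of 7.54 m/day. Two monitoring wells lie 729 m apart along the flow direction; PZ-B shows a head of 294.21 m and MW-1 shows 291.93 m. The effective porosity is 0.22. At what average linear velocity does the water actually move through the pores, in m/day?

0.107

Hydraulic gradient i = (294.21 − 291.93) / 729 = 2.28 / 729 = 0.003128.
Darcy flux q = K · i = 7.540 × 0.003128 = 0.02358 m/day.
Seepage velocity v = q / n_e = 0.02358 / 0.22 = 0.1072 m/day.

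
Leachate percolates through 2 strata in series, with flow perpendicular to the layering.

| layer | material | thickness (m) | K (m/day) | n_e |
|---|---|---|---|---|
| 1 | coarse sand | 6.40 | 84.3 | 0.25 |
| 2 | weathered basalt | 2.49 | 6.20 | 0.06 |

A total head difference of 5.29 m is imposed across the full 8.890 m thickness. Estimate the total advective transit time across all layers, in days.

0.158

With flow normal to the layers, continuity requires the same specific discharge q through every layer.
Σ(b_i/K_i) = 6.40/84.3 + 2.49/6.20 = 0.4775 d.
q = Δh / Σ(b_i/K_i) = 5.29 / 0.4775 = 11.08 m/day.
In each layer the seepage velocity is v_i = q/n_i, so the layer transit time is t_i = b_i·n_i / q:
  layer 1 (coarse sand): t_1 = 6.40 × 0.25 / 11.08 = 0.1444 d
  layer 2 (weathered basalt): t_2 = 2.49 × 0.06 / 11.08 = 0.01349 d
Total t = Σ t_i = 0.1579 days.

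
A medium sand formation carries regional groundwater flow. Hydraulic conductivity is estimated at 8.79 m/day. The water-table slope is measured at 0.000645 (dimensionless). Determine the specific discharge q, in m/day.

0.00567

Hydraulic gradient i = 0.000645.
Specific discharge q = K · i = 8.790 × 0.0006450 = 0.005670 m/day.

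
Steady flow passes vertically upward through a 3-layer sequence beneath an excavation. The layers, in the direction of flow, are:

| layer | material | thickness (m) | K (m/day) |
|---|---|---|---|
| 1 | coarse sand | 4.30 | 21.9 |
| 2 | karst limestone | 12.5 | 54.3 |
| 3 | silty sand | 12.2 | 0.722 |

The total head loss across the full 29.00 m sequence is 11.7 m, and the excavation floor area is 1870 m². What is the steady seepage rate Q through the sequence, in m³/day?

1260

Flow is perpendicular to layering, so the layers act in series and the equivalent K is the thickness-weighted harmonic mean.
Total thickness L = 4.30 + 12.5 + 12.2 = 29.00 m.
Σ(b_i/K_i) = 4.30/21.9 + 12.5/54.3 + 12.2/0.722 = 17.32 d.
K_eq = L / Σ(b_i/K_i) = 29.00 / 17.32 = 1.674 m/day.
Q = K_eq · A · (Δh/L) = 1.674 × 1870 × (11.7/29.00) = 1263 m³/day.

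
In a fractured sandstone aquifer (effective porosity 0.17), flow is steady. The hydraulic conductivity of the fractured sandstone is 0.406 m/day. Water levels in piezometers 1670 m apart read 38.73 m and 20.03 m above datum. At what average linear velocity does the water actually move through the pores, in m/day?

0.0267

Hydraulic gradient i = (38.73 − 20.03) / 1670 = 18.7 / 1670 = 0.01120.
Darcy flux q = K · i = 0.4060 × 0.01120 = 0.004546 m/day.
Seepage velocity v = q / n_e = 0.004546 / 0.17 = 0.02674 m/day.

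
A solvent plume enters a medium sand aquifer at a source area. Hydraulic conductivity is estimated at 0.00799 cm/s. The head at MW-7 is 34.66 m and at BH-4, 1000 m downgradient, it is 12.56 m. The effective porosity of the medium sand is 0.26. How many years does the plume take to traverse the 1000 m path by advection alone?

4.67

Convert K: 0.00799 cm/s × 864 = 6.903 m/day.
Hydraulic gradient i = (34.66 − 12.56) / 1000 = 22.1 / 1000 = 0.02210.
Darcy flux q = K · i = 6.903 × 0.02210 = 0.1526 m/day.
Seepage velocity v = q / n_e = 0.1526 / 0.26 = 0.5868 m/day.
Travel time t = L / v = 1000 / 0.5868 = 1704 days = 4.666 years.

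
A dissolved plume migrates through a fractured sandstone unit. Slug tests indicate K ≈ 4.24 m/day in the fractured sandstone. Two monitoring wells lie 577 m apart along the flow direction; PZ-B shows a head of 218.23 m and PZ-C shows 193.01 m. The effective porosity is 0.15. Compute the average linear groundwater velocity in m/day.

Hydraulic gradient i = (218.23 − 193.01) / 577 = 25.22 / 577 = 0.04371.
Darcy flux q = K · i = 4.240 × 0.04371 = 0.1853 m/day.
Seepage velocity v = q / n_e = 0.1853 / 0.15 = 1.236 m/day.

1.24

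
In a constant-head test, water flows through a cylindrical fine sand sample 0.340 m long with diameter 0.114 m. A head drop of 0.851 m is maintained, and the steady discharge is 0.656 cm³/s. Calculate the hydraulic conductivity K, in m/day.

Cross-sectional area A = π·(d/2)² = π × (0.114/2)² = 0.01021 m².
Convert discharge: 0.656 cm³/s = 6.560e-07 m³/s.
Darcy's law rearranged: K = Q·L / (A·Δh) = 6.560e-07 × 0.340 / (0.01021 × 0.851) = 2.568e-05 m/s = 2.219 m/day.

2.22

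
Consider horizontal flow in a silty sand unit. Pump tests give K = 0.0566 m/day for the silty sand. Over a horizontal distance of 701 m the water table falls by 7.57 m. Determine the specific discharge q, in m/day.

Hydraulic gradient i = Δh / L = 7.57 / 701 = 0.01080.
Specific discharge q = K · i = 0.05660 × 0.01080 = 0.0006112 m/day.

0.000611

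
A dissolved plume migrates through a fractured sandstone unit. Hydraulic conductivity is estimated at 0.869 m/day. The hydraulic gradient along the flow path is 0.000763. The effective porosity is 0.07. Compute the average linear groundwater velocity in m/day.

Hydraulic gradient i = 0.000763.
Darcy flux q = K · i = 0.8690 × 0.0007630 = 0.0006630 m/day.
Seepage velocity v = q / n_e = 0.0006630 / 0.07 = 0.009472 m/day.

0.00947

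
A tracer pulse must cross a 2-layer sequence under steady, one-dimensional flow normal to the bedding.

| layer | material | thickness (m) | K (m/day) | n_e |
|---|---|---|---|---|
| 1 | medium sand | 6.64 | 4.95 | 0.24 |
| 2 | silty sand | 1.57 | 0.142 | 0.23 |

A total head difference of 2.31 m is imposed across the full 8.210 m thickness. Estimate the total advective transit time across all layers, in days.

10.5

With flow normal to the layers, continuity requires the same specific discharge q through every layer.
Σ(b_i/K_i) = 6.64/4.95 + 1.57/0.142 = 12.40 d.
q = Δh / Σ(b_i/K_i) = 2.31 / 12.40 = 0.1863 m/day.
In each layer the seepage velocity is v_i = q/n_i, so the layer transit time is t_i = b_i·n_i / q:
  layer 1 (medium sand): t_1 = 6.64 × 0.24 / 0.1863 = 8.553 d
  layer 2 (silty sand): t_2 = 1.57 × 0.23 / 0.1863 = 1.938 d
Total t = Σ t_i = 10.49 days.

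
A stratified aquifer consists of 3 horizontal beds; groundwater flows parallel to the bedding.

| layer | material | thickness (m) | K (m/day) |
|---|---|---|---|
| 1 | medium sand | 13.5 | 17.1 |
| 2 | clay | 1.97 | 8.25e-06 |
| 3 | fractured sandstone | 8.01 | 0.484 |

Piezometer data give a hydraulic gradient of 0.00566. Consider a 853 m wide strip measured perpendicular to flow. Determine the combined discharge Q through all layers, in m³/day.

1130

Flow is parallel to layering, so each bed carries its own Darcy discharge and the transmissivities add.
Σ(K_i·b_i) = 17.1×13.5 + 8.25e-06×1.97 + 0.484×8.01 = 234.7 m²/day.
Hydraulic gradient i = 0.00566.
Q = Σ(K_i·b_i) · W · i = 234.7 × 853 × 0.005660 = 1133 m³/day.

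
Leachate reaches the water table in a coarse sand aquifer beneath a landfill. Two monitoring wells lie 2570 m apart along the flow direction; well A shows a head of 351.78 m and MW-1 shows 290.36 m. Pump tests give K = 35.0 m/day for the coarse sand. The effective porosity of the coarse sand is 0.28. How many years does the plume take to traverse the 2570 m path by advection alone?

Hydraulic gradient i = (351.78 − 290.36) / 2570 = 61.42 / 2570 = 0.02390.
Darcy flux q = K · i = 35.00 × 0.02390 = 0.8365 m/day.
Seepage velocity v = q / n_e = 0.8365 / 0.28 = 2.987 m/day.
Travel time t = L / v = 2570 / 2.987 = 860.3 days = 2.355 years.

2.36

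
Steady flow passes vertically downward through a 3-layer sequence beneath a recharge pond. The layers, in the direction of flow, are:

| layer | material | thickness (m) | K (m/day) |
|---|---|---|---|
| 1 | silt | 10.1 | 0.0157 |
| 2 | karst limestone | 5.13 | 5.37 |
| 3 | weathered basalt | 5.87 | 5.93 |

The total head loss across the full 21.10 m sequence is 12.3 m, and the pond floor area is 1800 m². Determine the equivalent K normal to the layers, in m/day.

Flow is perpendicular to layering, so the layers act in series and the equivalent K is the thickness-weighted harmonic mean.
Total thickness L = 10.1 + 5.13 + 5.87 = 21.10 m.
Σ(b_i/K_i) = 10.1/0.0157 + 5.13/5.37 + 5.87/5.93 = 645.3 d.
K_eq = L / Σ(b_i/K_i) = 21.10 / 645.3 = 0.03270 m/day.

0.0327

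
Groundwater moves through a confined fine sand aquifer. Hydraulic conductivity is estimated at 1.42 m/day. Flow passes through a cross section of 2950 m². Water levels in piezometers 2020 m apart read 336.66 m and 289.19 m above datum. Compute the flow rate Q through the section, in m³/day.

Hydraulic gradient i = (336.66 − 289.19) / 2020 = 47.47 / 2020 = 0.02350.
Darcy's law: Q = K · A · i = 1.420 × 2950 × 0.02350 = 98.44 m³/day.

98.4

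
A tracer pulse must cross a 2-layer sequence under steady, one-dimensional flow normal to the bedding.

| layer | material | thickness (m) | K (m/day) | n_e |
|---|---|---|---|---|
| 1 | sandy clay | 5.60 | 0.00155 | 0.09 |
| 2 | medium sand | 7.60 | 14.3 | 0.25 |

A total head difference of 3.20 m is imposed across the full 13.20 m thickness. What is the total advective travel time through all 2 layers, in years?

With flow normal to the layers, continuity requires the same specific discharge q through every layer.
Σ(b_i/K_i) = 5.60/0.00155 + 7.60/14.3 = 3613 d.
q = Δh / Σ(b_i/K_i) = 3.20 / 3613 = 0.0008856 m/day.
In each layer the seepage velocity is v_i = q/n_i, so the layer transit time is t_i = b_i·n_i / q:
  layer 1 (sandy clay): t_1 = 5.60 × 0.09 / 0.0008856 = 569.1 d
  layer 2 (medium sand): t_2 = 7.60 × 0.25 / 0.0008856 = 2145 d
Total t = Σ t_i = 2715 days = 7.432 years.

7.43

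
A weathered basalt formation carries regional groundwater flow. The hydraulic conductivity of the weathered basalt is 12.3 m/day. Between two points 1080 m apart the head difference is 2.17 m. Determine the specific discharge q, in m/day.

0.0247

Hydraulic gradient i = Δh / L = 2.17 / 1080 = 0.002009.
Specific discharge q = K · i = 12.30 × 0.002009 = 0.02471 m/day.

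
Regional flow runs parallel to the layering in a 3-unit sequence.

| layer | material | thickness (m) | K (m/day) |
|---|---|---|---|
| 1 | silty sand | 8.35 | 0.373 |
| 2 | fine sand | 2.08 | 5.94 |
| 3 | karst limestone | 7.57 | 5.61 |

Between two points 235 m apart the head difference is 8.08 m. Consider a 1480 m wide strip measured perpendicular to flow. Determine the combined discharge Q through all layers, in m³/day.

Flow is parallel to layering, so each bed carries its own Darcy discharge and the transmissivities add.
Σ(K_i·b_i) = 0.373×8.35 + 5.94×2.08 + 5.61×7.57 = 57.94 m²/day.
Hydraulic gradient i = Δh / L = 8.08 / 235 = 0.03438.
Q = Σ(K_i·b_i) · W · i = 57.94 × 1480 × 0.03438 = 2948 m³/day.

2950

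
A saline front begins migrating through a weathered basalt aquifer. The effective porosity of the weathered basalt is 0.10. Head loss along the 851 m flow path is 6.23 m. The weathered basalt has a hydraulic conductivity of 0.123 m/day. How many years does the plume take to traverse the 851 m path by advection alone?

Hydraulic gradient i = Δh / L = 6.23 / 851 = 0.007321.
Darcy flux q = K · i = 0.1230 × 0.007321 = 0.0009005 m/day.
Seepage velocity v = q / n_e = 0.0009005 / 0.10 = 0.009005 m/day.
Travel time t = L / v = 851 / 0.009005 = 94507 days = 258.7 years.

259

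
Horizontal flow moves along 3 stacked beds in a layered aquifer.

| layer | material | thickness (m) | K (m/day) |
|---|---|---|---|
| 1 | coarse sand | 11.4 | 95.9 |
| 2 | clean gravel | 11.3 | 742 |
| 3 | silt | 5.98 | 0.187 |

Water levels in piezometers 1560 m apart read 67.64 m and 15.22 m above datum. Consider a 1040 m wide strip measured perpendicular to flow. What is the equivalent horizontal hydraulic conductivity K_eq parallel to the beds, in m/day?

331

Flow is parallel to layering, so each bed carries its own Darcy discharge and the transmissivities add.
Σ(K_i·b_i) = 95.9×11.4 + 742×11.3 + 0.187×5.98 = 9479 m²/day.
Total thickness b = 28.68 m, so K_eq = Σ(K_i·b_i)/b = 330.5 m/day.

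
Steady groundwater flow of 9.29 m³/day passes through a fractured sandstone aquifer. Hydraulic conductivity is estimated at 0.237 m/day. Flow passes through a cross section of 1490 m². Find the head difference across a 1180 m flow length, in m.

From Q = K·A·i, i = Q / (K·A) = 9.29 / (0.2370 × 1490) = 0.02631.
Head loss Δh = i · L = 0.02631 × 1180 = 31.04 m.

31.0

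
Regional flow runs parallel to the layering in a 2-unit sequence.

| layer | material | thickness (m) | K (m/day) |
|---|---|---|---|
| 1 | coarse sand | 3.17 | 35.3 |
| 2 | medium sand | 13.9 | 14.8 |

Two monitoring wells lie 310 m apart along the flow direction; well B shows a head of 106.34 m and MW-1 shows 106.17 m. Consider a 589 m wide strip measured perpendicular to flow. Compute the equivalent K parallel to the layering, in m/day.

18.6

Flow is parallel to layering, so each bed carries its own Darcy discharge and the transmissivities add.
Σ(K_i·b_i) = 35.3×3.17 + 14.8×13.9 = 317.6 m²/day.
Total thickness b = 17.07 m, so K_eq = Σ(K_i·b_i)/b = 18.61 m/day.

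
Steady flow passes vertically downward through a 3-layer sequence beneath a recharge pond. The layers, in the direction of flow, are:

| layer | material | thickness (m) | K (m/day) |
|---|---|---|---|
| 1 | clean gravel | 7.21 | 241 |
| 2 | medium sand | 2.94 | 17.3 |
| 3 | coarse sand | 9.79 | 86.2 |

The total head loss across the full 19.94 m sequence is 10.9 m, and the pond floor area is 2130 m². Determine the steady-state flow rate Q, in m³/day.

74100

Flow is perpendicular to layering, so the layers act in series and the equivalent K is the thickness-weighted harmonic mean.
Total thickness L = 7.21 + 2.94 + 9.79 = 19.94 m.
Σ(b_i/K_i) = 7.21/241 + 2.94/17.3 + 9.79/86.2 = 0.3134 d.
K_eq = L / Σ(b_i/K_i) = 19.94 / 0.3134 = 63.62 m/day.
Q = K_eq · A · (Δh/L) = 63.62 × 2130 × (10.9/19.94) = 74073 m³/day.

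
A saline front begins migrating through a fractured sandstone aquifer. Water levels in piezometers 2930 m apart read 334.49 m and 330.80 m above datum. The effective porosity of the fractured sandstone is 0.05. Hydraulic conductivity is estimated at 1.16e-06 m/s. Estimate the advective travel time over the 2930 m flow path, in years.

Convert K: 1.16e-06 m/s × 86400 = 0.1002 m/day.
Hydraulic gradient i = (334.49 − 330.80) / 2930 = 3.69 / 2930 = 0.001259.
Darcy flux q = K · i = 0.1002 × 0.001259 = 0.0001262 m/day.
Seepage velocity v = q / n_e = 0.0001262 / 0.05 = 0.002524 m/day.
Travel time t = L / v = 2930 / 0.002524 = 1.161e+06 days = 3178 years.

3180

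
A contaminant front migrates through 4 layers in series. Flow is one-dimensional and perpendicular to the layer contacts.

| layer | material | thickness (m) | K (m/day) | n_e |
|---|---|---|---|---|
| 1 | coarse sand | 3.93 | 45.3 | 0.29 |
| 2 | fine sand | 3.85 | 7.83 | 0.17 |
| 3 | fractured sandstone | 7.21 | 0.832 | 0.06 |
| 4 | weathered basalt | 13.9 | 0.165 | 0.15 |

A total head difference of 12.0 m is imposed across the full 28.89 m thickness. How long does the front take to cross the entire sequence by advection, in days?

33.6

With flow normal to the layers, continuity requires the same specific discharge q through every layer.
Σ(b_i/K_i) = 3.93/45.3 + 3.85/7.83 + 7.21/0.832 + 13.9/0.165 = 93.49 d.
q = Δh / Σ(b_i/K_i) = 12.0 / 93.49 = 0.1284 m/day.
In each layer the seepage velocity is v_i = q/n_i, so the layer transit time is t_i = b_i·n_i / q:
  layer 1 (coarse sand): t_1 = 3.93 × 0.29 / 0.1284 = 8.879 d
  layer 2 (fine sand): t_2 = 3.85 × 0.17 / 0.1284 = 5.099 d
  layer 3 (fractured sandstone): t_3 = 7.21 × 0.06 / 0.1284 = 3.370 d
  layer 4 (weathered basalt): t_4 = 13.9 × 0.15 / 0.1284 = 16.24 d
Total t = Σ t_i = 33.59 days.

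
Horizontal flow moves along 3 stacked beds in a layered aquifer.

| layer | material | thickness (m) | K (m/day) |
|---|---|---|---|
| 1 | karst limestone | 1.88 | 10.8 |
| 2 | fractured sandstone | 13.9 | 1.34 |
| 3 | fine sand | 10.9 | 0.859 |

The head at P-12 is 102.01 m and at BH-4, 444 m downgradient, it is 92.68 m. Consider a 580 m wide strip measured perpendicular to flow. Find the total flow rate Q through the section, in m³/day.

589

Flow is parallel to layering, so each bed carries its own Darcy discharge and the transmissivities add.
Σ(K_i·b_i) = 10.8×1.88 + 1.34×13.9 + 0.859×10.9 = 48.29 m²/day.
Hydraulic gradient i = (102.01 − 92.68) / 444 = 9.33 / 444 = 0.02101.
Q = Σ(K_i·b_i) · W · i = 48.29 × 580 × 0.02101 = 588.6 m³/day.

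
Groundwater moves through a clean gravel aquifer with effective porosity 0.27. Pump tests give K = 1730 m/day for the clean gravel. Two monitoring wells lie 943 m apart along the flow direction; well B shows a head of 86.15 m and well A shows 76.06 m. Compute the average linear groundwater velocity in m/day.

Hydraulic gradient i = (86.15 − 76.06) / 943 = 10.09 / 943 = 0.01070.
Darcy flux q = K · i = 1730 × 0.01070 = 18.51 m/day.
Seepage velocity v = q / n_e = 18.51 / 0.27 = 68.56 m/day.

68.6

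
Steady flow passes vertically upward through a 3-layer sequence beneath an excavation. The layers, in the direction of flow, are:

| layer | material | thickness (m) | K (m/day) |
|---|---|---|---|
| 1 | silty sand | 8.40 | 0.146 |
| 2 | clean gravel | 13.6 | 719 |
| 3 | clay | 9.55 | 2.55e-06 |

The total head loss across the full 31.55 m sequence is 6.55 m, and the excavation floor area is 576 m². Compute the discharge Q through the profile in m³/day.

0.00101

Flow is perpendicular to layering, so the layers act in series and the equivalent K is the thickness-weighted harmonic mean.
Total thickness L = 8.40 + 13.6 + 9.55 = 31.55 m.
Σ(b_i/K_i) = 8.40/0.146 + 13.6/719 + 9.55/2.55e-06 = 3.745e+06 d.
K_eq = L / Σ(b_i/K_i) = 31.55 / 3.745e+06 = 8.424e-06 m/day.
Q = K_eq · A · (Δh/L) = 8.424e-06 × 576 × (6.55/31.55) = 0.001007 m³/day.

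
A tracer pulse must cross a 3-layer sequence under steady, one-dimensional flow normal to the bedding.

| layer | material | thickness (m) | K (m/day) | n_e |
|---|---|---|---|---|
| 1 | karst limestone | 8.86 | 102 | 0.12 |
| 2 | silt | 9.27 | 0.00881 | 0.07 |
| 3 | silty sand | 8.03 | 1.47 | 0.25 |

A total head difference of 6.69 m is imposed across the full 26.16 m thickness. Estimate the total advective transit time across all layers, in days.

With flow normal to the layers, continuity requires the same specific discharge q through every layer.
Σ(b_i/K_i) = 8.86/102 + 9.27/0.00881 + 8.03/1.47 = 1058 d.
q = Δh / Σ(b_i/K_i) = 6.69 / 1058 = 0.006325 m/day.
In each layer the seepage velocity is v_i = q/n_i, so the layer transit time is t_i = b_i·n_i / q:
  layer 1 (karst limestone): t_1 = 8.86 × 0.12 / 0.006325 = 168.1 d
  layer 2 (silt): t_2 = 9.27 × 0.07 / 0.006325 = 102.6 d
  layer 3 (silty sand): t_3 = 8.03 × 0.25 / 0.006325 = 317.4 d
Total t = Σ t_i = 588.1 days.

588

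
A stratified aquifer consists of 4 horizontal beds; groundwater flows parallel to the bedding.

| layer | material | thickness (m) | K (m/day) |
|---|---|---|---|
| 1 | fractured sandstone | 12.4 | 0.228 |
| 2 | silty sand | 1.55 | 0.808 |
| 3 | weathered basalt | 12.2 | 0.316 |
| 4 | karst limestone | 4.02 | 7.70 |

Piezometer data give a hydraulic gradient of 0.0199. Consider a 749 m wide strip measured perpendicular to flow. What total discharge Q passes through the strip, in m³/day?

Flow is parallel to layering, so each bed carries its own Darcy discharge and the transmissivities add.
Σ(K_i·b_i) = 0.228×12.4 + 0.808×1.55 + 0.316×12.2 + 7.70×4.02 = 38.89 m²/day.
Hydraulic gradient i = 0.0199.
Q = Σ(K_i·b_i) · W · i = 38.89 × 749 × 0.01990 = 579.6 m³/day.

580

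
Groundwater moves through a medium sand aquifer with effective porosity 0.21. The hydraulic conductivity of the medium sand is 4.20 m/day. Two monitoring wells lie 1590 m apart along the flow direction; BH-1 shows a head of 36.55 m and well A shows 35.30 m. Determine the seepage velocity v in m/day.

Hydraulic gradient i = (36.55 − 35.30) / 1590 = 1.25 / 1590 = 0.0007862.
Darcy flux q = K · i = 4.200 × 0.0007862 = 0.003302 m/day.
Seepage velocity v = q / n_e = 0.003302 / 0.21 = 0.01572 m/day.

0.0157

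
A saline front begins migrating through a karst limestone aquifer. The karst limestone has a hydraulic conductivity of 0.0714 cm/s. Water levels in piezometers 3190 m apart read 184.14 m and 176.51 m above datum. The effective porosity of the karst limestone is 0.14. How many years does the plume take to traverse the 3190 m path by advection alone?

8.29

Convert K: 0.0714 cm/s × 864 = 61.69 m/day.
Hydraulic gradient i = (184.14 − 176.51) / 3190 = 7.63 / 3190 = 0.002392.
Darcy flux q = K · i = 61.69 × 0.002392 = 0.1476 m/day.
Seepage velocity v = q / n_e = 0.1476 / 0.14 = 1.054 m/day.
Travel time t = L / v = 3190 / 1.054 = 3027 days = 8.287 years.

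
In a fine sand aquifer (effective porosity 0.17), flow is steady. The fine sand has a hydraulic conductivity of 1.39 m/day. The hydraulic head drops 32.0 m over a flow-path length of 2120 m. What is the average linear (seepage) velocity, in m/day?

0.123

Hydraulic gradient i = Δh / L = 32.0 / 2120 = 0.01509.
Darcy flux q = K · i = 1.390 × 0.01509 = 0.02098 m/day.
Seepage velocity v = q / n_e = 0.02098 / 0.17 = 0.1234 m/day.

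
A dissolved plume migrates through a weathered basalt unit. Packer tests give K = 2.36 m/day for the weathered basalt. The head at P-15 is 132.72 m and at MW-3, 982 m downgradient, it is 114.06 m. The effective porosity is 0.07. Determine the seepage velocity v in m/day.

0.641

Hydraulic gradient i = (132.72 − 114.06) / 982 = 18.66 / 982 = 0.01900.
Darcy flux q = K · i = 2.360 × 0.01900 = 0.04484 m/day.
Seepage velocity v = q / n_e = 0.04484 / 0.07 = 0.6406 m/day.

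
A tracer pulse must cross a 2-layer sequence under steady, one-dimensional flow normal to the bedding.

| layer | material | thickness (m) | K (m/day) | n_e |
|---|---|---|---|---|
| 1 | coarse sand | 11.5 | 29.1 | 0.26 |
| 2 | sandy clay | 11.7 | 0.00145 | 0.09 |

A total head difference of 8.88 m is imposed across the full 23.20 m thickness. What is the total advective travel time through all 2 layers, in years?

With flow normal to the layers, continuity requires the same specific discharge q through every layer.
Σ(b_i/K_i) = 11.5/29.1 + 11.7/0.00145 = 8069 d.
q = Δh / Σ(b_i/K_i) = 8.88 / 8069 = 0.001100 m/day.
In each layer the seepage velocity is v_i = q/n_i, so the layer transit time is t_i = b_i·n_i / q:
  layer 1 (coarse sand): t_1 = 11.5 × 0.26 / 0.001100 = 2717 d
  layer 2 (sandy clay): t_2 = 11.7 × 0.09 / 0.001100 = 956.9 d
Total t = Σ t_i = 3674 days = 10.06 years.

10.1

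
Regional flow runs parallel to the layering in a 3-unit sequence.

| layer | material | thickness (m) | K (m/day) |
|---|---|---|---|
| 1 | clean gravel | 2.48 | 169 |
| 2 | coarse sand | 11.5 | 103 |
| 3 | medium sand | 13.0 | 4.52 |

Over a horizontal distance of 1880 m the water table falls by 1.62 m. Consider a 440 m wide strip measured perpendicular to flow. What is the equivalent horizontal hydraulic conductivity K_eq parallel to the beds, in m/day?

61.6

Flow is parallel to layering, so each bed carries its own Darcy discharge and the transmissivities add.
Σ(K_i·b_i) = 169×2.48 + 103×11.5 + 4.52×13.0 = 1662 m²/day.
Total thickness b = 26.98 m, so K_eq = Σ(K_i·b_i)/b = 61.62 m/day.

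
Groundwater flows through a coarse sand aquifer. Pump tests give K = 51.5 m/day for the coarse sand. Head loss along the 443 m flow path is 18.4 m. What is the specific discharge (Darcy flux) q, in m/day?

Hydraulic gradient i = Δh / L = 18.4 / 443 = 0.04153.
Specific discharge q = K · i = 51.50 × 0.04153 = 2.139 m/day.

2.14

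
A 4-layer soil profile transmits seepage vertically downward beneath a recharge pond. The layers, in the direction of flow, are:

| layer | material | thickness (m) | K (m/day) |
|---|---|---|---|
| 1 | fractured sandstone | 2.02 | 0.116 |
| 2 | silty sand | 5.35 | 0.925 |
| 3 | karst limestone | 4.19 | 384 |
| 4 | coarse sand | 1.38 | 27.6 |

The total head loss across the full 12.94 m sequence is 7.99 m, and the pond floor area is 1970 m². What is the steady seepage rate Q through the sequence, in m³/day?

Flow is perpendicular to layering, so the layers act in series and the equivalent K is the thickness-weighted harmonic mean.
Total thickness L = 2.02 + 5.35 + 4.19 + 1.38 = 12.94 m.
Σ(b_i/K_i) = 2.02/0.116 + 5.35/0.925 + 4.19/384 + 1.38/27.6 = 23.26 d.
K_eq = L / Σ(b_i/K_i) = 12.94 / 23.26 = 0.5564 m/day.
Q = K_eq · A · (Δh/L) = 0.5564 × 1970 × (7.99/12.94) = 676.8 m³/day.

677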